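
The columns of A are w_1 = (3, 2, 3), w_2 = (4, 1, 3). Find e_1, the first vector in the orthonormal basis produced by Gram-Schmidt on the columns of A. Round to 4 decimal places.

e_1 = w_1/‖w_1‖ = (3, 2, 3)/4.6904 = (0.6396, 0.4264, 0.6396).

e_1 = (0.6396, 0.4264, 0.6396)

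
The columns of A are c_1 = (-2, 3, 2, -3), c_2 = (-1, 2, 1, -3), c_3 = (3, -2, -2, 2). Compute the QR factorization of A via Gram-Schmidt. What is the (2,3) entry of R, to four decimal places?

c_1 = (-2, 3, 2, -3); ‖c_1‖ = 5.0990, so e_1 = (-0.3922, 0.5883, 0.3922, -0.5883).
e_1·c_2 = (-0.3922)·(-1) + 0.5883·2 + 0.3922·1 + (-0.5883)·(-3) = 3.7262.
u_2 = c_2 − 3.7262·e_1 = (0.4615, -0.1923, -0.4615, -0.8077).
‖u_2‖ = 1.0561, so e_2 = (0.4370, -0.1821, -0.4370, -0.7648).
r_{23} = e_2·c_3 = 1.0197.

r_{23} = 1.0197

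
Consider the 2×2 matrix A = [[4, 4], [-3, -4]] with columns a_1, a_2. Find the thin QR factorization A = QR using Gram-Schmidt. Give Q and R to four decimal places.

a_1 = (4, -3); ‖a_1‖ = 5.0000, so e_1 = (0.8000, -0.6000).
e_1·a_2 = 0.8000·4 + (-0.6000)·(-4) = 5.6000.
u_2 = a_2 − 5.6000·e_1 = (-0.4800, -0.6400).
‖u_2‖ = 0.8000, so e_2 = (-0.6000, -0.8000).

Q = [[0.8000, -0.6000], [-0.6000, -0.8000]], R = [[5.0000, 5.6000], [0.0000, 0.8000]]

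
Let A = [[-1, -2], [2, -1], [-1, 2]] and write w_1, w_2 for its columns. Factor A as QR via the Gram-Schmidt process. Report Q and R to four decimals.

w_1 = (-1, 2, -1); ‖w_1‖ = 2.4495, so e_1 = (-0.4082, 0.8165, -0.4082).
e_1·w_2 = (-0.4082)·(-2) + 0.8165·(-1) + (-0.4082)·2 = -0.8165.
u_2 = w_2 + 0.8165·e_1 = (-2.3333, -0.3333, 1.6667).
‖u_2‖ = 2.8868, so e_2 = (-0.8083, -0.1155, 0.5774).

Q = [[-0.4082, -0.8083], [0.8165, -0.1155], [-0.4082, 0.5774]], R = [[2.4495, -0.8165], [0.0000, 2.8868]]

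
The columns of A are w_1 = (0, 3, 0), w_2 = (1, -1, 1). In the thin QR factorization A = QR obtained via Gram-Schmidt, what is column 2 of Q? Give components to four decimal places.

q_2 = (0.7071, 0.0000, 0.7071)

w_1 = (0, 3, 0); ‖w_1‖ = 3.0000, so q_1 = (0.0000, 1.0000, 0.0000).
q_1·w_2 = 0.0000·1 + 1.0000·(-1) + 0.0000·1 = -1.0000.
u_2 = w_2 + 1.0000·q_1 = (1.0000, 0.0000, 1.0000).
‖u_2‖ = 1.4142, so q_2 = (0.7071, 0.0000, 0.7071).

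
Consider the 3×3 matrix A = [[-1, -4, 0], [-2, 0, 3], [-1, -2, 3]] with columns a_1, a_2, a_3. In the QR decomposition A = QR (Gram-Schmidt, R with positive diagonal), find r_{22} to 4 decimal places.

q_1 = a_1/‖a_1‖ = (-1, -2, -1)/2.4495 = (-0.4082, -0.8165, -0.4082).
r_{12} = q_1·a_2 = 2.4495.
u_2 = a_2 − 2.4495·q_1 = (-3.0000, 2.0000, -1.0000).
r_{22} = ‖u_2‖ = 3.7417.

r_{22} = 3.7417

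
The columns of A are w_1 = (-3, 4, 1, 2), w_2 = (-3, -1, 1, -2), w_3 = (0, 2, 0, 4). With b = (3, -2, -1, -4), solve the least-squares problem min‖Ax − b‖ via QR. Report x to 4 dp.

x = (0.0000, -1.0000, -1.5000)

w_1 = (-3, 4, 1, 2); ‖w_1‖ = 5.4772, so q_1 = (-0.5477, 0.7303, 0.1826, 0.3651).
q_1·w_2 = (-0.5477)·(-3) + 0.7303·(-1) + 0.1826·1 + 0.3651·(-2) = 0.3651.
u_2 = w_2 − 0.3651·q_1 = (-2.8000, -1.2667, 0.9333, -2.1333).
‖u_2‖ = 3.8557, so q_2 = (-0.7262, -0.3285, 0.2421, -0.5533).
q_1·w_3 = (-0.5477)·0 + 0.7303·2 + 0.1826·0 + 0.3651·4 = 2.9212; q_2·w_3 = (-0.7262)·0 + (-0.3285)·2 + 0.2421·0 + (-0.5533)·4 = -2.8702.
u_3 = w_3 − 2.9212·q_1 + 2.8702·q_2 = (-0.4843, -1.0762, 0.1614, 1.3453).
‖u_3‖ = 1.7969, so q_3 = (-0.2695, -0.5990, 0.0898, 0.7487).
Qᵀb = (-4.7469, 0.4495, -2.6953).
Back-substitute: x_3 = -2.6953/1.7969 = -1.5000.
x_2 = (0.4495 + 2.8702·(-1.5000))/3.8557 = -1.0000.
x_1 = (-4.7469 − 0.3651·(-1.0000) − 2.9212·(-1.5000))/5.4772 = 0.0000.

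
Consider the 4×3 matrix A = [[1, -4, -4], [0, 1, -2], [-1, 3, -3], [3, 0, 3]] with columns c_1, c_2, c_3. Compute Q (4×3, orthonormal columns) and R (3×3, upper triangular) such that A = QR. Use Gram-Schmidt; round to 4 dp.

q_1 = c_1/‖c_1‖ = (1, 0, -1, 3)/3.3166 = (0.3015, 0.0000, -0.3015, 0.9045).
r_{12} = q_1·c_2 = -2.1106.
u_2 = c_2 + 2.1106·q_1 = (-3.3636, 1.0000, 2.3636, 1.9091).
‖u_2‖ = 4.6417, so q_2 = (-0.7247, 0.2154, 0.5092, 0.4113).
r_{13} = q_1·c_3 = 2.4121; r_{23} = q_2·c_3 = 2.1740.
u_3 = c_3 − 2.4121·q_1 − 2.1740·q_2 = (-3.1519, -2.4684, -3.3797, -0.0759).
‖u_3‖ = 5.2398, so q_3 = (-0.6015, -0.4711, -0.6450, -0.0145).

Q = [[0.3015, -0.7247, -0.6015], [0.0000, 0.2154, -0.4711], [-0.3015, 0.5092, -0.6450], [0.9045, 0.4113, -0.0145]], R = [[3.3166, -2.1106, 2.4121], [0.0000, 4.6417, 2.1740], [0.0000, 0.0000, 5.2398]]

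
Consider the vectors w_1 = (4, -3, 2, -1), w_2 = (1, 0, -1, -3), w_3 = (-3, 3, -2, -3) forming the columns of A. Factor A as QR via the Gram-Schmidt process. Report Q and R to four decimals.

Q = [[0.7303, 0.1045, -0.3694], [-0.5477, 0.1568, 0.1860], [0.3651, -0.4182, 0.8197], [-0.1826, -0.8886, -0.3964]], R = [[5.4772, 0.9129, -4.0166], [0.0000, 3.1885, 3.6590], [0.0000, 0.0000, 1.2160]]

e_1 = w_1/‖w_1‖ = (4, -3, 2, -1)/5.4772 = (0.7303, -0.5477, 0.3651, -0.1826).
r_{12} = e_1·w_2 = 0.9129.
u_2 = w_2 − 0.9129·e_1 = (0.3333, 0.5000, -1.3333, -2.8333).
‖u_2‖ = 3.1885, so e_2 = (0.1045, 0.1568, -0.4182, -0.8886).
r_{13} = e_1·w_3 = -4.0166; r_{23} = e_2·w_3 = 3.6590.
u_3 = w_3 + 4.0166·e_1 − 3.6590·e_2 = (-0.4492, 0.2262, 0.9967, -0.4820).
‖u_3‖ = 1.2160, so e_3 = (-0.3694, 0.1860, 0.8197, -0.3964).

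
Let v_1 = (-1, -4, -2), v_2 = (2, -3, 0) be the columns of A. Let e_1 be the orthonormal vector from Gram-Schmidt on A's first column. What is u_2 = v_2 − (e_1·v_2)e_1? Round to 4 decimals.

u_2 = (2.4762, -1.0952, 0.9524)

v_1 = (-1, -4, -2); ‖v_1‖ = 4.5826, so e_1 = (-0.2182, -0.8729, -0.4364).
e_1·v_2 = (-0.2182)·2 + (-0.8729)·(-3) + (-0.4364)·0 = 2.1822.
u_2 = v_2 − 2.1822·e_1 = (2.4762, -1.0952, 0.9524).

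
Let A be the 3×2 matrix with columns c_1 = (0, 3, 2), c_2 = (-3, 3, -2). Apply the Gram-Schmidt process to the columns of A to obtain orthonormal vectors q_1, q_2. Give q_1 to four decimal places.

q_1 = (0.0000, 0.8321, 0.5547)

q_1 = c_1/‖c_1‖ = (0, 3, 2)/3.6056 = (0.0000, 0.8321, 0.5547).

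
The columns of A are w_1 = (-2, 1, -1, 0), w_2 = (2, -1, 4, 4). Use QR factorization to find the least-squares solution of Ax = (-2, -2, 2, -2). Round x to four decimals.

e_1 = w_1/‖w_1‖ = (-2, 1, -1, 0)/2.4495 = (-0.8165, 0.4082, -0.4082, 0.0000).
r_{12} = e_1·w_2 = -3.6742.
u_2 = w_2 + 3.6742·e_1 = (-1.0000, 0.5000, 2.5000, 4.0000).
‖u_2‖ = 4.8477, so e_2 = (-0.2063, 0.1031, 0.5157, 0.8251).
Qᵀb = (0.0000, -0.4126).
Back-substitute: x_2 = -0.4126/4.8477 = -0.0851.
x_1 = (0.0000 + 3.6742·(-0.0851))/2.4495 = -0.1277.

x = (-0.1277, -0.0851)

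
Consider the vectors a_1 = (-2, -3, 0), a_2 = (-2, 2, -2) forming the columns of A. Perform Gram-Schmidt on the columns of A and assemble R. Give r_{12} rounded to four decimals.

a_1 = (-2, -3, 0); ‖a_1‖ = 3.6056, so q_1 = (-0.5547, -0.8321, 0.0000).
r_{12} = q_1·a_2 = -0.5547.

r_{12} = -0.5547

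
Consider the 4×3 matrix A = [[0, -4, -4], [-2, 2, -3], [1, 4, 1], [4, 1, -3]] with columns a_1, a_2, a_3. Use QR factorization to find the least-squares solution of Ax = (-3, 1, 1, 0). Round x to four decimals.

a_1 = (0, -2, 1, 4); ‖a_1‖ = 4.5826, so q_1 = (0.0000, -0.4364, 0.2182, 0.8729).
q_1·a_2 = 0.0000·(-4) + (-0.4364)·2 + 0.2182·4 + 0.8729·1 = 0.8729.
u_2 = a_2 − 0.8729·q_1 = (-4.0000, 2.3810, 3.8095, 0.2381).
‖u_2‖ = 6.0198, so q_2 = (-0.6645, 0.3955, 0.6328, 0.0396).
q_1·a_3 = 0.0000·(-4) + (-0.4364)·(-3) + 0.2182·1 + 0.8729·(-3) = -1.0911; q_2·a_3 = (-0.6645)·(-4) + 0.3955·(-3) + 0.6328·1 + 0.0396·(-3) = 1.9855.
u_3 = a_3 + 1.0911·q_1 − 1.9855·q_2 = (-2.6807, -4.2615, -0.0184, -2.1261).
‖u_3‖ = 5.4651, so q_3 = (-0.4905, -0.7798, -0.0034, -0.3890).
Qᵀb = (-0.2182, 3.0218, 0.6884).
Back-substitute: x_3 = 0.6884/5.4651 = 0.1260.
x_2 = (3.0218 − 1.9855·0.1260)/6.0198 = 0.4604.
x_1 = (-0.2182 − 0.8729·0.4604 + 1.0911·0.1260)/4.5826 = -0.1053.

x = (-0.1053, 0.4604, 0.1260)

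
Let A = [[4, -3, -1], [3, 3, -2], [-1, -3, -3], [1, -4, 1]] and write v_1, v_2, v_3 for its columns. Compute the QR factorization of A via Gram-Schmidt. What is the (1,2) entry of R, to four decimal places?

r_{12} = -0.7698

e_1 = v_1/‖v_1‖ = (4, 3, -1, 1)/5.1962 = (0.7698, 0.5774, -0.1925, 0.1925).
r_{12} = e_1·v_2 = -0.7698.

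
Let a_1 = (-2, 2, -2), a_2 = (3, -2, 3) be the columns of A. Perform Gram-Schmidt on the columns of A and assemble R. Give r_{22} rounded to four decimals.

a_1 = (-2, 2, -2); ‖a_1‖ = 3.4641, so e_1 = (-0.5774, 0.5774, -0.5774).
e_1·a_2 = (-0.5774)·3 + 0.5774·(-2) + (-0.5774)·3 = -4.6188.
u_2 = a_2 + 4.6188·e_1 = (0.3333, 0.6667, 0.3333).
r_{22} = ‖u_2‖ = 0.8165.

r_{22} = 0.8165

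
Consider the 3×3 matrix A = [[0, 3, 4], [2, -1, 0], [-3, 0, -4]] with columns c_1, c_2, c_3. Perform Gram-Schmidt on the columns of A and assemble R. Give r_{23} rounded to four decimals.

r_{23} = 4.4475

c_1 = (0, 2, -3); ‖c_1‖ = 3.6056, so e_1 = (0.0000, 0.5547, -0.8321).
e_1·c_2 = 0.0000·3 + 0.5547·(-1) + (-0.8321)·0 = -0.5547.
u_2 = c_2 + 0.5547·e_1 = (3.0000, -0.6923, -0.4615).
‖u_2‖ = 3.1132, so e_2 = (0.9636, -0.2224, -0.1482).
r_{23} = e_2·c_3 = 4.4475.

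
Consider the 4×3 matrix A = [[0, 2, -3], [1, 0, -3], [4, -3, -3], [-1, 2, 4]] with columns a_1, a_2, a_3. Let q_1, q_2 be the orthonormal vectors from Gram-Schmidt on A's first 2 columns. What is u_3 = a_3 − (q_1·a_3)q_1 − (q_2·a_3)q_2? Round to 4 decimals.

u_3 = (-1.7636, -1.4636, 1.2909, 3.7000)

a_1 = (0, 1, 4, -1); ‖a_1‖ = 4.2426, so q_1 = (0.0000, 0.2357, 0.9428, -0.2357).
q_1·a_2 = 0.0000·2 + 0.2357·0 + 0.9428·(-3) + (-0.2357)·2 = -3.2998.
u_2 = a_2 + 3.2998·q_1 = (2.0000, 0.7778, 0.1111, 1.2222).
‖u_2‖ = 2.4721, so q_2 = (0.8090, 0.3146, 0.0449, 0.4944).
q_1·a_3 = 0.0000·(-3) + 0.2357·(-3) + 0.9428·(-3) + (-0.2357)·4 = -4.4783; q_2·a_3 = 0.8090·(-3) + 0.3146·(-3) + 0.0449·(-3) + 0.4944·4 = -1.5282.
u_3 = a_3 + 4.4783·q_1 + 1.5282·q_2 = (-1.7636, -1.4636, 1.2909, 3.7000).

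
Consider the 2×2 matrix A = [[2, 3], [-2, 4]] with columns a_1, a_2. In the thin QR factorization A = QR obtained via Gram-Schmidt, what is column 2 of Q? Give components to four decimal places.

a_1 = (2, -2); ‖a_1‖ = 2.8284, so q_1 = (0.7071, -0.7071).
q_1·a_2 = 0.7071·3 + (-0.7071)·4 = -0.7071.
u_2 = a_2 + 0.7071·q_1 = (3.5000, 3.5000).
‖u_2‖ = 4.9497, so q_2 = (0.7071, 0.7071).

q_2 = (0.7071, 0.7071)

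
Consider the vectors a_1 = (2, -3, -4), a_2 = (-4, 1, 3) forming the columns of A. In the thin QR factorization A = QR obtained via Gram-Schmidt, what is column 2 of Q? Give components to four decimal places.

a_1 = (2, -3, -4); ‖a_1‖ = 5.3852, so e_1 = (0.3714, -0.5571, -0.7428).
e_1·a_2 = 0.3714·(-4) + (-0.5571)·1 + (-0.7428)·3 = -4.2710.
u_2 = a_2 + 4.2710·e_1 = (-2.4138, -1.3793, -0.1724).
‖u_2‖ = 2.7854, so e_2 = (-0.8666, -0.4952, -0.0619).

e_2 = (-0.8666, -0.4952, -0.0619)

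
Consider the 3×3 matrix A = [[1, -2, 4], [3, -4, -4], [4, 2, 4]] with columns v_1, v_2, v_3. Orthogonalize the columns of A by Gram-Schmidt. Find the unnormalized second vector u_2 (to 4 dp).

e_1 = v_1/‖v_1‖ = (1, 3, 4)/5.0990 = (0.1961, 0.5883, 0.7845).
r_{12} = e_1·v_2 = -1.1767.
u_2 = v_2 + 1.1767·e_1 = (-1.7692, -3.3077, 2.9231).

u_2 = (-1.7692, -3.3077, 2.9231)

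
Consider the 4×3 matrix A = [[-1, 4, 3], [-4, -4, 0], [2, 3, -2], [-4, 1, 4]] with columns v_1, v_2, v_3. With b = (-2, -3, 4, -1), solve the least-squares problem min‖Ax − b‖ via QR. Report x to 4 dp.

x = (-0.0541, 0.5809, -0.8639)

v_1 = (-1, -4, 2, -4); ‖v_1‖ = 6.0828, so q_1 = (-0.1644, -0.6576, 0.3288, -0.6576).
q_1·v_2 = (-0.1644)·4 + (-0.6576)·(-4) + 0.3288·3 + (-0.6576)·1 = 2.3016.
u_2 = v_2 − 2.3016·q_1 = (4.3784, -2.4865, 2.2432, 2.5135).
‖u_2‖ = 6.0583, so q_2 = (0.7227, -0.4104, 0.3703, 0.4149).
q_1·v_3 = (-0.1644)·3 + (-0.6576)·0 + 0.3288·(-2) + (-0.6576)·4 = -3.7812; q_2·v_3 = 0.7227·3 + (-0.4104)·0 + 0.3703·(-2) + 0.4149·4 = 3.0871.
u_3 = v_3 + 3.7812·q_1 − 3.0871·q_2 = (0.1473, -1.2194, -1.8999, 0.2327).
‖u_3‖ = 2.2743, so q_3 = (0.0648, -0.5362, -0.8354, 0.1023).
Qᵀb = (4.2744, 0.8521, -1.9647).
Back-substitute: x_3 = -1.9647/2.2743 = -0.8639.
x_2 = (0.8521 − 3.0871·(-0.8639))/6.0583 = 0.5809.
x_1 = (4.2744 − 2.3016·0.5809 + 3.7812·(-0.8639))/6.0828 = -0.0541.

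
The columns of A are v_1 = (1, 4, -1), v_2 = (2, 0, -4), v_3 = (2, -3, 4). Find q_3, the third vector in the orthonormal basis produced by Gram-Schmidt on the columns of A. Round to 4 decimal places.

q_1 = v_1/‖v_1‖ = (1, 4, -1)/4.2426 = (0.2357, 0.9428, -0.2357).
r_{12} = q_1·v_2 = 1.4142.
u_2 = v_2 − 1.4142·q_1 = (1.6667, -1.3333, -3.6667).
‖u_2‖ = 4.2426, so q_2 = (0.3928, -0.3143, -0.8642).
r_{13} = q_1·v_3 = -3.2998; r_{23} = q_2·v_3 = -1.7285.
u_3 = v_3 + 3.2998·q_1 + 1.7285·q_2 = (3.4568, -0.4321, 1.7284).
‖u_3‖ = 3.8889, so q_3 = (0.8889, -0.1111, 0.4444).

q_3 = (0.8889, -0.1111, 0.4444)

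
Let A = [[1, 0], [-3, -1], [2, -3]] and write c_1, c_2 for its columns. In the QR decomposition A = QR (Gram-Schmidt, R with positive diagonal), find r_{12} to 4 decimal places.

r_{12} = -0.8018

q_1 = c_1/‖c_1‖ = (1, -3, 2)/3.7417 = (0.2673, -0.8018, 0.5345).
r_{12} = q_1·c_2 = -0.8018.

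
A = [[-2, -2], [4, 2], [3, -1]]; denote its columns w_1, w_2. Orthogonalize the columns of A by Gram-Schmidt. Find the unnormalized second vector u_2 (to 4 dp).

u_2 = (-1.3793, 0.7586, -1.9310)

w_1 = (-2, 4, 3); ‖w_1‖ = 5.3852, so q_1 = (-0.3714, 0.7428, 0.5571).
q_1·w_2 = (-0.3714)·(-2) + 0.7428·2 + 0.5571·(-1) = 1.6713.
u_2 = w_2 − 1.6713·q_1 = (-1.3793, 0.7586, -1.9310).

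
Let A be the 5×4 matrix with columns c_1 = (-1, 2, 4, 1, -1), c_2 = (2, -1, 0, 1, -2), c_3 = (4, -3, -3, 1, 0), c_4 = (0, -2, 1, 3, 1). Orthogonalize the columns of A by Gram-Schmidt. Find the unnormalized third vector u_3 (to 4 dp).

u_3 = (0.9083, -0.1572, 0.4585, 0.7511, 1.3624)

c_1 = (-1, 2, 4, 1, -1); ‖c_1‖ = 4.7958, so e_1 = (-0.2085, 0.4170, 0.8341, 0.2085, -0.2085).
e_1·c_2 = (-0.2085)·2 + 0.4170·(-1) + 0.8341·0 + 0.2085·1 + (-0.2085)·(-2) = -0.2085.
u_2 = c_2 + 0.2085·e_1 = (1.9565, -0.9130, 0.1739, 1.0435, -2.0435).
‖u_2‖ = 3.1554, so e_2 = (0.6201, -0.2894, 0.0551, 0.3307, -0.6476).
e_1·c_3 = (-0.2085)·4 + 0.4170·(-3) + 0.8341·(-3) + 0.2085·1 + (-0.2085)·0 = -4.3788; e_2·c_3 = 0.6201·4 + (-0.2894)·(-3) + 0.0551·(-3) + 0.3307·1 + (-0.6476)·0 = 3.5137.
u_3 = c_3 + 4.3788·e_1 − 3.5137·e_2 = (0.9083, -0.1572, 0.4585, 0.7511, 1.3624).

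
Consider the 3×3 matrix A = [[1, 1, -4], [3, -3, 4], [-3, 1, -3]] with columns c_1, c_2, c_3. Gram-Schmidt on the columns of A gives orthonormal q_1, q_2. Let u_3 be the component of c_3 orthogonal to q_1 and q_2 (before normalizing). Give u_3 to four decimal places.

q_1 = c_1/‖c_1‖ = (1, 3, -3)/4.3589 = (0.2294, 0.6882, -0.6882).
r_{12} = q_1·c_2 = -2.5236.
u_2 = c_2 + 2.5236·q_1 = (1.5789, -1.2632, -0.7368).
‖u_2‖ = 2.1521, so q_2 = (0.7337, -0.5869, -0.3424).
r_{13} = q_1·c_3 = 3.9001; r_{23} = q_2·c_3 = -4.2553.
u_3 = c_3 − 3.9001·q_1 + 4.2553·q_2 = (-1.7727, -1.1818, -1.7727).

u_3 = (-1.7727, -1.1818, -1.7727)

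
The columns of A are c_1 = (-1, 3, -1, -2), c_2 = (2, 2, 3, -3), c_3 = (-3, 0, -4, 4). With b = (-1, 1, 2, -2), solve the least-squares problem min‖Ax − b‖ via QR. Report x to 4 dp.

x = (0.3474, 0.0766, -0.2526)

q_1 = c_1/‖c_1‖ = (-1, 3, -1, -2)/3.8730 = (-0.2582, 0.7746, -0.2582, -0.5164).
r_{12} = q_1·c_2 = 1.8074.
u_2 = c_2 − 1.8074·q_1 = (2.4667, 0.6000, 3.4667, -2.0667).
‖u_2‖ = 4.7679, so q_2 = (0.5173, 0.1258, 0.7271, -0.4334).
r_{13} = q_1·c_3 = -0.2582; r_{23} = q_2·c_3 = -6.1941.
u_3 = c_3 + 0.2582·q_1 + 6.1941·q_2 = (0.1378, 0.9795, 0.4370, 1.1818).
‖u_3‖ = 1.6019, so q_3 = (0.0860, 0.6115, 0.2728, 0.7378).
Qᵀb = (1.5492, 1.9296, -0.4046).
Back-substitute: x_3 = -0.4046/1.6019 = -0.2526.
x_2 = (1.9296 + 6.1941·(-0.2526))/4.7679 = 0.0766.
x_1 = (1.5492 − 1.8074·0.0766 + 0.2582·(-0.2526))/3.8730 = 0.3474.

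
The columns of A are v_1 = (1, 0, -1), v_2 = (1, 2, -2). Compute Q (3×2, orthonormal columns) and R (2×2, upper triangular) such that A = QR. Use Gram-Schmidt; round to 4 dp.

v_1 = (1, 0, -1); ‖v_1‖ = 1.4142, so q_1 = (0.7071, 0.0000, -0.7071).
q_1·v_2 = 0.7071·1 + 0.0000·2 + (-0.7071)·(-2) = 2.1213.
u_2 = v_2 − 2.1213·q_1 = (-0.5000, 2.0000, -0.5000).
‖u_2‖ = 2.1213, so q_2 = (-0.2357, 0.9428, -0.2357).

Q = [[0.7071, -0.2357], [0.0000, 0.9428], [-0.7071, -0.2357]], R = [[1.4142, 2.1213], [0.0000, 2.1213]]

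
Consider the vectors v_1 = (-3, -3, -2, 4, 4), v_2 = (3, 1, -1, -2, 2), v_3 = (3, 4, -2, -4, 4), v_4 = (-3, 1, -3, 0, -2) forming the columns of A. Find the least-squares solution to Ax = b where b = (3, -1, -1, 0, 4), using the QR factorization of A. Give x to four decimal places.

v_1 = (-3, -3, -2, 4, 4); ‖v_1‖ = 7.3485, so q_1 = (-0.4082, -0.4082, -0.2722, 0.5443, 0.5443).
q_1·v_2 = (-0.4082)·3 + (-0.4082)·1 + (-0.2722)·(-1) + 0.5443·(-2) + 0.5443·2 = -1.3608.
u_2 = v_2 + 1.3608·q_1 = (2.4444, 0.4444, -1.3704, -1.2593, 2.7407).
‖u_2‖ = 4.1410, so q_2 = (0.5903, 0.1073, -0.3309, -0.3041, 0.6618).
q_1·v_3 = (-0.4082)·3 + (-0.4082)·4 + (-0.2722)·(-2) + 0.5443·(-4) + 0.5443·4 = -2.3134; q_2·v_3 = 0.5903·3 + 0.1073·4 + (-0.3309)·(-2) + (-0.3041)·(-4) + 0.6618·4 = 6.7258.
u_3 = v_3 + 2.3134·q_1 − 6.7258·q_2 = (-1.9147, 2.3337, -0.4039, -0.6955, 0.8078).
‖u_3‖ = 3.2267, so q_3 = (-0.5934, 0.7232, -0.1252, -0.2155, 0.2503).
q_1·v_4 = (-0.4082)·(-3) + (-0.4082)·1 + (-0.2722)·(-3) + 0.5443·0 + 0.5443·(-2) = 0.5443; q_2·v_4 = 0.5903·(-3) + 0.1073·1 + (-0.3309)·(-3) + (-0.3041)·0 + 0.6618·(-2) = -1.9945; q_3·v_4 = (-0.5934)·(-3) + 0.7232·1 + (-0.1252)·(-3) + (-0.2155)·0 + 0.2503·(-2) = 2.3783.
u_4 = v_4 − 0.5443·q_1 + 1.9945·q_2 − 2.3783·q_3 = (-0.1892, -0.2838, -3.2142, -0.3902, -1.5716).
‖u_4‖ = 3.6152, so q_4 = (-0.0523, -0.0785, -0.8891, -0.1079, -0.4347).
Qᵀb = (1.6330, 4.6419, -1.3769, -0.9283).
Back-substitute: x_4 = -0.9283/3.6152 = -0.2568.
x_3 = (-1.3769 − 2.3783·(-0.2568))/3.2267 = -0.2375.
x_2 = (4.6419 − 6.7258·(-0.2375) + 1.9945·(-0.2568))/4.1410 = 1.3829.
x_1 = (1.6330 + 1.3608·1.3829 + 2.3134·(-0.2375) − 0.5443·(-0.2568))/7.3485 = 0.4226.

x = (0.4226, 1.3829, -0.2375, -0.2568)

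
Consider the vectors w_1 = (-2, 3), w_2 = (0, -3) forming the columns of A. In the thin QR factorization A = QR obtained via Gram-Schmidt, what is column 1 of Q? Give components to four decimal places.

q_1 = (-0.5547, 0.8321)

q_1 = w_1/‖w_1‖ = (-2, 3)/3.6056 = (-0.5547, 0.8321).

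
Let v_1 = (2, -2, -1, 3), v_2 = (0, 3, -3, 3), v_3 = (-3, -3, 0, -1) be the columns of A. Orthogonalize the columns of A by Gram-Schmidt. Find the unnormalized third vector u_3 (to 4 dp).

v_1 = (2, -2, -1, 3); ‖v_1‖ = 4.2426, so q_1 = (0.4714, -0.4714, -0.2357, 0.7071).
q_1·v_2 = 0.4714·0 + (-0.4714)·3 + (-0.2357)·(-3) + 0.7071·3 = 1.4142.
u_2 = v_2 − 1.4142·q_1 = (-0.6667, 3.6667, -2.6667, 2.0000).
‖u_2‖ = 5.0000, so q_2 = (-0.1333, 0.7333, -0.5333, 0.4000).
q_1·v_3 = 0.4714·(-3) + (-0.4714)·(-3) + (-0.2357)·0 + 0.7071·(-1) = -0.7071; q_2·v_3 = (-0.1333)·(-3) + 0.7333·(-3) + (-0.5333)·0 + 0.4000·(-1) = -2.2000.
u_3 = v_3 + 0.7071·q_1 + 2.2000·q_2 = (-2.9600, -1.7200, -1.3400, 0.3800).

u_3 = (-2.9600, -1.7200, -1.3400, 0.3800)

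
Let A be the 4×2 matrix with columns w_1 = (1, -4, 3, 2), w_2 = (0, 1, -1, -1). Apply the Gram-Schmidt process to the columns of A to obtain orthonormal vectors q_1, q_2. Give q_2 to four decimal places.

q_2 = (0.5477, -0.3651, -0.1826, -0.7303)

w_1 = (1, -4, 3, 2); ‖w_1‖ = 5.4772, so q_1 = (0.1826, -0.7303, 0.5477, 0.3651).
q_1·w_2 = 0.1826·0 + (-0.7303)·1 + 0.5477·(-1) + 0.3651·(-1) = -1.6432.
u_2 = w_2 + 1.6432·q_1 = (0.3000, -0.2000, -0.1000, -0.4000).
‖u_2‖ = 0.5477, so q_2 = (0.5477, -0.3651, -0.1826, -0.7303).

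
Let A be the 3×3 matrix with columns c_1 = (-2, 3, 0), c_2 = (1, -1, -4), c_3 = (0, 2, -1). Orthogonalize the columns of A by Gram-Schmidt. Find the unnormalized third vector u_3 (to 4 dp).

u_3 = (0.8612, 0.5742, 0.0718)

c_1 = (-2, 3, 0); ‖c_1‖ = 3.6056, so e_1 = (-0.5547, 0.8321, 0.0000).
e_1·c_2 = (-0.5547)·1 + 0.8321·(-1) + 0.0000·(-4) = -1.3868.
u_2 = c_2 + 1.3868·e_1 = (0.2308, 0.1538, -4.0000).
‖u_2‖ = 4.0096, so e_2 = (0.0576, 0.0384, -0.9976).
e_1·c_3 = (-0.5547)·0 + 0.8321·2 + 0.0000·(-1) = 1.6641; e_2·c_3 = 0.0576·0 + 0.0384·2 + (-0.9976)·(-1) = 1.0743.
u_3 = c_3 − 1.6641·e_1 − 1.0743·e_2 = (0.8612, 0.5742, 0.0718).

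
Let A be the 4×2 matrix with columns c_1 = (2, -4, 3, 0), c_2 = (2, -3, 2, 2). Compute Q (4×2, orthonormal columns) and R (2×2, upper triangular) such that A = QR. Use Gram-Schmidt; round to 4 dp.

Q = [[0.3714, 0.2325], [-0.7428, 0.0166], [0.5571, -0.1329], [0.0000, 0.9633]], R = [[5.3852, 4.0853], [0.0000, 2.0761]]

c_1 = (2, -4, 3, 0); ‖c_1‖ = 5.3852, so e_1 = (0.3714, -0.7428, 0.5571, 0.0000).
e_1·c_2 = 0.3714·2 + (-0.7428)·(-3) + 0.5571·2 + 0.0000·2 = 4.0853.
u_2 = c_2 − 4.0853·e_1 = (0.4828, 0.0345, -0.2759, 2.0000).
‖u_2‖ = 2.0761, so e_2 = (0.2325, 0.0166, -0.1329, 0.9633).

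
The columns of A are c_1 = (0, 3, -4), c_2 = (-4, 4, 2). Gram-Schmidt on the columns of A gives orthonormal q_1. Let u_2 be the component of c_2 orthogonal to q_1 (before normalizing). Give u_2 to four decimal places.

u_2 = (-4.0000, 3.5200, 2.6400)

c_1 = (0, 3, -4); ‖c_1‖ = 5.0000, so q_1 = (0.0000, 0.6000, -0.8000).
q_1·c_2 = 0.0000·(-4) + 0.6000·4 + (-0.8000)·2 = 0.8000.
u_2 = c_2 − 0.8000·q_1 = (-4.0000, 3.5200, 2.6400).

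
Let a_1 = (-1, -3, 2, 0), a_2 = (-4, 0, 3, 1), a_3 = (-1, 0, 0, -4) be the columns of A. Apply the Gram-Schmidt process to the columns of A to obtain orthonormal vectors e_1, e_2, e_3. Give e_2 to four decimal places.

a_1 = (-1, -3, 2, 0); ‖a_1‖ = 3.7417, so e_1 = (-0.2673, -0.8018, 0.5345, 0.0000).
e_1·a_2 = (-0.2673)·(-4) + (-0.8018)·0 + 0.5345·3 + 0.0000·1 = 2.6726.
u_2 = a_2 − 2.6726·e_1 = (-3.2857, 2.1429, 1.5714, 1.0000).
‖u_2‖ = 4.3425, so e_2 = (-0.7566, 0.4935, 0.3619, 0.2303).

e_2 = (-0.7566, 0.4935, 0.3619, 0.2303)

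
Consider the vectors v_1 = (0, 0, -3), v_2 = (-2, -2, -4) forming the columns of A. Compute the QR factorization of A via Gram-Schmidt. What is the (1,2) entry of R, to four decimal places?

r_{12} = 4.0000

v_1 = (0, 0, -3); ‖v_1‖ = 3.0000, so e_1 = (0.0000, 0.0000, -1.0000).
r_{12} = e_1·v_2 = 4.0000.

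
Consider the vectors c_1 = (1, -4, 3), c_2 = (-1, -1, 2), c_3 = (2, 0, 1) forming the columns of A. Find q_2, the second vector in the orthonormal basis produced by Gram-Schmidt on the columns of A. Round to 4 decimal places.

q_2 = (-0.7926, 0.2265, 0.5661)

q_1 = c_1/‖c_1‖ = (1, -4, 3)/5.0990 = (0.1961, -0.7845, 0.5883).
r_{12} = q_1·c_2 = 1.7650.
u_2 = c_2 − 1.7650·q_1 = (-1.3462, 0.3846, 0.9615).
‖u_2‖ = 1.6984, so q_2 = (-0.7926, 0.2265, 0.5661).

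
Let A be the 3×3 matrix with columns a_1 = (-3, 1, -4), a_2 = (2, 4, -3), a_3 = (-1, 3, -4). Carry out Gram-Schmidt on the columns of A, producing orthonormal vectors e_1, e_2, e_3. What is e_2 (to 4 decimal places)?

e_2 = (0.6288, 0.7209, -0.2914)

a_1 = (-3, 1, -4); ‖a_1‖ = 5.0990, so e_1 = (-0.5883, 0.1961, -0.7845).
e_1·a_2 = (-0.5883)·2 + 0.1961·4 + (-0.7845)·(-3) = 1.9612.
u_2 = a_2 − 1.9612·e_1 = (3.1538, 3.6154, -1.4615).
‖u_2‖ = 5.0154, so e_2 = (0.6288, 0.7209, -0.2914).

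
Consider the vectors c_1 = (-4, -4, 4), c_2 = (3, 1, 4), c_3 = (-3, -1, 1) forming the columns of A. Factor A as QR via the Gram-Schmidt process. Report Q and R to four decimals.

Q = [[-0.5774, 0.5883, -0.5661], [-0.5774, 0.1961, 0.7926], [0.5774, 0.7845, 0.2265]], R = [[6.9282, 0.0000, 2.8868], [0.0000, 5.0990, -1.1767], [0.0000, 0.0000, 1.1323]]

c_1 = (-4, -4, 4); ‖c_1‖ = 6.9282, so e_1 = (-0.5774, -0.5774, 0.5774).
e_1·c_2 = (-0.5774)·3 + (-0.5774)·1 + 0.5774·4 = 0.0000.
u_2 = c_2 + 0.0000·e_1 = (3.0000, 1.0000, 4.0000).
‖u_2‖ = 5.0990, so e_2 = (0.5883, 0.1961, 0.7845).
e_1·c_3 = (-0.5774)·(-3) + (-0.5774)·(-1) + 0.5774·1 = 2.8868; e_2·c_3 = 0.5883·(-3) + 0.1961·(-1) + 0.7845·1 = -1.1767.
u_3 = c_3 − 2.8868·e_1 + 1.1767·e_2 = (-0.6410, 0.8974, 0.2564).
‖u_3‖ = 1.1323, so e_3 = (-0.5661, 0.7926, 0.2265).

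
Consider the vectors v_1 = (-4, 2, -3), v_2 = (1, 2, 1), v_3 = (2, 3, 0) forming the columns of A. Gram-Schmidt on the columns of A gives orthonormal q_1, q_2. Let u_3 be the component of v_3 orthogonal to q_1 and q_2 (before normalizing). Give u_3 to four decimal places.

u_3 = (0.9212, 0.1152, -1.1515)

v_1 = (-4, 2, -3); ‖v_1‖ = 5.3852, so q_1 = (-0.7428, 0.3714, -0.5571).
q_1·v_2 = (-0.7428)·1 + 0.3714·2 + (-0.5571)·1 = -0.5571.
u_2 = v_2 + 0.5571·q_1 = (0.5862, 2.2069, 0.6897).
‖u_2‖ = 2.3853, so q_2 = (0.2458, 0.9252, 0.2891).
q_1·v_3 = (-0.7428)·2 + 0.3714·3 + (-0.5571)·0 = -0.3714; q_2·v_3 = 0.2458·2 + 0.9252·3 + 0.2891·0 = 3.2671.
u_3 = v_3 + 0.3714·q_1 − 3.2671·q_2 = (0.9212, 0.1152, -1.1515).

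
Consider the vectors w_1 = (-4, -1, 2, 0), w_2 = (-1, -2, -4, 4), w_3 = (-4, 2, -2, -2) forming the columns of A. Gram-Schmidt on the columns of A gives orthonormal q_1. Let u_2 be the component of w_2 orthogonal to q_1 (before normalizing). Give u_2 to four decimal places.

u_2 = (-1.3810, -2.0952, -3.8095, 4.0000)

q_1 = w_1/‖w_1‖ = (-4, -1, 2, 0)/4.5826 = (-0.8729, -0.2182, 0.4364, 0.0000).
r_{12} = q_1·w_2 = -0.4364.
u_2 = w_2 + 0.4364·q_1 = (-1.3810, -2.0952, -3.8095, 4.0000).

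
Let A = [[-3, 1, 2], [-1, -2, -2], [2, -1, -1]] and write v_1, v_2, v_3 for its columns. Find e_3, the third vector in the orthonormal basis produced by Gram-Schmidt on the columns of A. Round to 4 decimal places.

v_1 = (-3, -1, 2); ‖v_1‖ = 3.7417, so e_1 = (-0.8018, -0.2673, 0.5345).
e_1·v_2 = (-0.8018)·1 + (-0.2673)·(-2) + 0.5345·(-1) = -0.8018.
u_2 = v_2 + 0.8018·e_1 = (0.3571, -2.2143, -0.5714).
‖u_2‖ = 2.3146, so e_2 = (0.1543, -0.9567, -0.2469).
e_1·v_3 = (-0.8018)·2 + (-0.2673)·(-2) + 0.5345·(-1) = -1.6036; e_2·v_3 = 0.1543·2 + (-0.9567)·(-2) + (-0.2469)·(-1) = 2.4689.
u_3 = v_3 + 1.6036·e_1 − 2.4689·e_2 = (0.3333, -0.0667, 0.4667).
‖u_3‖ = 0.5774, so e_3 = (0.5774, -0.1155, 0.8083).

e_3 = (0.5774, -0.1155, 0.8083)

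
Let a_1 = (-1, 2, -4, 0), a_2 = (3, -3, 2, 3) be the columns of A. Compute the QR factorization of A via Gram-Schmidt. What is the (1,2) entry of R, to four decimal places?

r_{12} = -3.7097

a_1 = (-1, 2, -4, 0); ‖a_1‖ = 4.5826, so e_1 = (-0.2182, 0.4364, -0.8729, 0.0000).
r_{12} = e_1·a_2 = -3.7097.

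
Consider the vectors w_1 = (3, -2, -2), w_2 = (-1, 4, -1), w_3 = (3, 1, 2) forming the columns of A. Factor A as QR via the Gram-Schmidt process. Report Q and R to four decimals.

Q = [[0.7276, 0.1617, 0.6667], [-0.4851, 0.8085, 0.3333], [-0.4851, -0.5659, 0.6667]], R = [[4.1231, -2.1828, 0.7276], [0.0000, 3.6380, 0.1617], [0.0000, 0.0000, 3.6667]]

w_1 = (3, -2, -2); ‖w_1‖ = 4.1231, so e_1 = (0.7276, -0.4851, -0.4851).
e_1·w_2 = 0.7276·(-1) + (-0.4851)·4 + (-0.4851)·(-1) = -2.1828.
u_2 = w_2 + 2.1828·e_1 = (0.5882, 2.9412, -2.0588).
‖u_2‖ = 3.6380, so e_2 = (0.1617, 0.8085, -0.5659).
e_1·w_3 = 0.7276·3 + (-0.4851)·1 + (-0.4851)·2 = 0.7276; e_2·w_3 = 0.1617·3 + 0.8085·1 + (-0.5659)·2 = 0.1617.
u_3 = w_3 − 0.7276·e_1 − 0.1617·e_2 = (2.4444, 1.2222, 2.4444).
‖u_3‖ = 3.6667, so e_3 = (0.6667, 0.3333, 0.6667).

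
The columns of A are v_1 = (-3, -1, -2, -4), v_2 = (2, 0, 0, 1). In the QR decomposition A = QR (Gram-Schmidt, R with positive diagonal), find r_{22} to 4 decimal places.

e_1 = v_1/‖v_1‖ = (-3, -1, -2, -4)/5.4772 = (-0.5477, -0.1826, -0.3651, -0.7303).
r_{12} = e_1·v_2 = -1.8257.
u_2 = v_2 + 1.8257·e_1 = (1.0000, -0.3333, -0.6667, -0.3333).
r_{22} = ‖u_2‖ = 1.2910.

r_{22} = 1.2910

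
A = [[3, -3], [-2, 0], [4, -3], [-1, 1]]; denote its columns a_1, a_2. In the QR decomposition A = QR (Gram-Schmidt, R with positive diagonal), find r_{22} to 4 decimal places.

r_{22} = 1.6931

a_1 = (3, -2, 4, -1); ‖a_1‖ = 5.4772, so q_1 = (0.5477, -0.3651, 0.7303, -0.1826).
q_1·a_2 = 0.5477·(-3) + (-0.3651)·0 + 0.7303·(-3) + (-0.1826)·1 = -4.0166.
u_2 = a_2 + 4.0166·q_1 = (-0.8000, -1.4667, -0.0667, 0.2667).
r_{22} = ‖u_2‖ = 1.6931.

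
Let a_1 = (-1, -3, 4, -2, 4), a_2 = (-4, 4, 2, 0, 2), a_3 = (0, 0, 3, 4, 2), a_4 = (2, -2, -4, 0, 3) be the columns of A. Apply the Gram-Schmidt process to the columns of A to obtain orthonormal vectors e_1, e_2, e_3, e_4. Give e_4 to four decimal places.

a_1 = (-1, -3, 4, -2, 4); ‖a_1‖ = 6.7823, so e_1 = (-0.1474, -0.4423, 0.5898, -0.2949, 0.5898).
e_1·a_2 = (-0.1474)·(-4) + (-0.4423)·4 + 0.5898·2 + (-0.2949)·0 + 0.5898·2 = 1.1795.
u_2 = a_2 − 1.1795·e_1 = (-3.8261, 4.5217, 1.3043, 0.3478, 1.3043).
‖u_2‖ = 6.2136, so e_2 = (-0.6158, 0.7277, 0.2099, 0.0560, 0.2099).
e_1·a_3 = (-0.1474)·0 + (-0.4423)·0 + 0.5898·3 + (-0.2949)·4 + 0.5898·2 = 1.7693; e_2·a_3 = (-0.6158)·0 + 0.7277·0 + 0.2099·3 + 0.0560·4 + 0.2099·2 = 1.2735.
u_3 = a_3 − 1.7693·e_1 − 1.2735·e_2 = (1.0450, -0.1441, 1.6892, 4.4505, 0.6892).
‖u_3‖ = 4.9242, so e_3 = (0.2122, -0.0293, 0.3430, 0.9038, 0.1400).
e_1·a_4 = (-0.1474)·2 + (-0.4423)·(-2) + 0.5898·(-4) + (-0.2949)·0 + 0.5898·3 = 0.0000; e_2·a_4 = (-0.6158)·2 + 0.7277·(-2) + 0.2099·(-4) + 0.0560·0 + 0.2099·3 = -2.8969; e_3·a_4 = 0.2122·2 + (-0.0293)·(-2) + 0.3430·(-4) + 0.9038·0 + 0.1400·3 = -0.4693.
u_4 = a_4 + 0.0000·e_1 + 2.8969·e_2 + 0.4693·e_3 = (0.3158, 0.0944, -3.2309, 0.5863, 3.6738).
‖u_4‖ = 4.9384, so e_4 = (0.0639, 0.0191, -0.6542, 0.1187, 0.7439).

e_4 = (0.0639, 0.0191, -0.6542, 0.1187, 0.7439)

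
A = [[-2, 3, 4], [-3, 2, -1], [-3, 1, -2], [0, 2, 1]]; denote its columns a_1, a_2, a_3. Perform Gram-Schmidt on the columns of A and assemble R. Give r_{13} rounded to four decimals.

a_1 = (-2, -3, -3, 0); ‖a_1‖ = 4.6904, so q_1 = (-0.4264, -0.6396, -0.6396, 0.0000).
r_{13} = q_1·a_3 = 0.2132.

r_{13} = 0.2132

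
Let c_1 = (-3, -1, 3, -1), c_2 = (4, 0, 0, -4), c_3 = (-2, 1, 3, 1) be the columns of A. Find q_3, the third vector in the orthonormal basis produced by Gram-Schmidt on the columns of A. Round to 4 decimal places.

q_1 = c_1/‖c_1‖ = (-3, -1, 3, -1)/4.4721 = (-0.6708, -0.2236, 0.6708, -0.2236).
r_{12} = q_1·c_2 = -1.7889.
u_2 = c_2 + 1.7889·q_1 = (2.8000, -0.4000, 1.2000, -4.4000).
‖u_2‖ = 5.3666, so q_2 = (0.5217, -0.0745, 0.2236, -0.8199).
r_{13} = q_1·c_3 = 2.9069; r_{23} = q_2·c_3 = -1.2671.
u_3 = c_3 − 2.9069·q_1 + 1.2671·q_2 = (0.6111, 1.5556, 1.3333, 0.6111).
‖u_3‖ = 2.2236, so q_3 = (0.2748, 0.6996, 0.5996, 0.2748).

q_3 = (0.2748, 0.6996, 0.5996, 0.2748)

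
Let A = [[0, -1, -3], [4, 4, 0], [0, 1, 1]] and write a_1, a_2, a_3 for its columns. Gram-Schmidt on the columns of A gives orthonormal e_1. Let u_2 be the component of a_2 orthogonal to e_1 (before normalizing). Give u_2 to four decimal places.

u_2 = (-1.0000, 0.0000, 1.0000)

a_1 = (0, 4, 0); ‖a_1‖ = 4.0000, so e_1 = (0.0000, 1.0000, 0.0000).
e_1·a_2 = 0.0000·(-1) + 1.0000·4 + 0.0000·1 = 4.0000.
u_2 = a_2 − 4.0000·e_1 = (-1.0000, 0.0000, 1.0000).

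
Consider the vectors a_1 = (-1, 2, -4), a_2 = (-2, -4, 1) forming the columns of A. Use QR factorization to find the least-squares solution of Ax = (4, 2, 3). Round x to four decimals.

x = (-1.1202, -1.1525)

a_1 = (-1, 2, -4); ‖a_1‖ = 4.5826, so e_1 = (-0.2182, 0.4364, -0.8729).
e_1·a_2 = (-0.2182)·(-2) + 0.4364·(-4) + (-0.8729)·1 = -2.1822.
u_2 = a_2 + 2.1822·e_1 = (-2.4762, -3.0476, -0.9048).
‖u_2‖ = 4.0297, so e_2 = (-0.6145, -0.7563, -0.2245).
Qᵀb = (-2.6186, -4.6441).
Back-substitute: x_2 = -4.6441/4.0297 = -1.1525.
x_1 = (-2.6186 + 2.1822·(-1.1525))/4.5826 = -1.1202.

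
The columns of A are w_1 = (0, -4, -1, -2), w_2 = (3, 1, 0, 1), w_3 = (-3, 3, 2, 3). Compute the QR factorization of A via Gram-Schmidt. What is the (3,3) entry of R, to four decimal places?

r_{33} = 1.9428

w_1 = (0, -4, -1, -2); ‖w_1‖ = 4.5826, so e_1 = (0.0000, -0.8729, -0.2182, -0.4364).
e_1·w_2 = 0.0000·3 + (-0.8729)·1 + (-0.2182)·0 + (-0.4364)·1 = -1.3093.
u_2 = w_2 + 1.3093·e_1 = (3.0000, -0.1429, -0.2857, 0.4286).
‖u_2‖ = 3.0472, so e_2 = (0.9845, -0.0469, -0.0938, 0.1406).
e_1·w_3 = 0.0000·(-3) + (-0.8729)·3 + (-0.2182)·2 + (-0.4364)·3 = -4.3644; e_2·w_3 = 0.9845·(-3) + (-0.0469)·3 + (-0.0938)·2 + 0.1406·3 = -2.8597.
u_3 = w_3 + 4.3644·e_1 + 2.8597·e_2 = (-0.1846, -0.9436, 0.7795, 1.4974).
r_{33} = ‖u_3‖ = 1.9428.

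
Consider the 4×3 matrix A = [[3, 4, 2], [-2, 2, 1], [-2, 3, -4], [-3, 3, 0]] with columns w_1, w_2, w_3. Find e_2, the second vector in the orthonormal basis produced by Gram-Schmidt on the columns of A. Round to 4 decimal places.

w_1 = (3, -2, -2, -3); ‖w_1‖ = 5.0990, so e_1 = (0.5883, -0.3922, -0.3922, -0.5883).
e_1·w_2 = 0.5883·4 + (-0.3922)·2 + (-0.3922)·3 + (-0.5883)·3 = -1.3728.
u_2 = w_2 + 1.3728·e_1 = (4.8077, 1.4615, 2.4615, 2.1923).
‖u_2‖ = 6.0096, so e_2 = (0.8000, 0.2432, 0.4096, 0.3648).

e_2 = (0.8000, 0.2432, 0.4096, 0.3648)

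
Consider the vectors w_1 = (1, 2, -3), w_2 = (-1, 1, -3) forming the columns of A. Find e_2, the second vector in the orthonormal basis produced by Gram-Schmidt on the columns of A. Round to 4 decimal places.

e_2 = (-0.8729, -0.2182, -0.4364)

w_1 = (1, 2, -3); ‖w_1‖ = 3.7417, so e_1 = (0.2673, 0.5345, -0.8018).
e_1·w_2 = 0.2673·(-1) + 0.5345·1 + (-0.8018)·(-3) = 2.6726.
u_2 = w_2 − 2.6726·e_1 = (-1.7143, -0.4286, -0.8571).
‖u_2‖ = 1.9640, so e_2 = (-0.8729, -0.2182, -0.4364).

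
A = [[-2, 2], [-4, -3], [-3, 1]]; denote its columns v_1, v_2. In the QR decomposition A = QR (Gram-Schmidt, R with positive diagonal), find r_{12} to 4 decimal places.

v_1 = (-2, -4, -3); ‖v_1‖ = 5.3852, so e_1 = (-0.3714, -0.7428, -0.5571).
r_{12} = e_1·v_2 = 0.9285.

r_{12} = 0.9285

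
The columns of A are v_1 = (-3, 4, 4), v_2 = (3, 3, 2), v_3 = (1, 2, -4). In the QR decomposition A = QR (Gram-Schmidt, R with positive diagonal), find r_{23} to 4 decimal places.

e_1 = v_1/‖v_1‖ = (-3, 4, 4)/6.4031 = (-0.4685, 0.6247, 0.6247).
r_{12} = e_1·v_2 = 1.7179.
u_2 = v_2 − 1.7179·e_1 = (3.8049, 1.9268, 0.9268).
‖u_2‖ = 4.3645, so e_2 = (0.8718, 0.4415, 0.2124).
r_{23} = e_2·v_3 = 0.9053.

r_{23} = 0.9053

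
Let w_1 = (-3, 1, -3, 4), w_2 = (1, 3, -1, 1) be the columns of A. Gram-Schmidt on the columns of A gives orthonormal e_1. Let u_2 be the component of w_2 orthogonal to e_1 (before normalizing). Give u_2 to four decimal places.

e_1 = w_1/‖w_1‖ = (-3, 1, -3, 4)/5.9161 = (-0.5071, 0.1690, -0.5071, 0.6761).
r_{12} = e_1·w_2 = 1.1832.
u_2 = w_2 − 1.1832·e_1 = (1.6000, 2.8000, -0.4000, 0.2000).

u_2 = (1.6000, 2.8000, -0.4000, 0.2000)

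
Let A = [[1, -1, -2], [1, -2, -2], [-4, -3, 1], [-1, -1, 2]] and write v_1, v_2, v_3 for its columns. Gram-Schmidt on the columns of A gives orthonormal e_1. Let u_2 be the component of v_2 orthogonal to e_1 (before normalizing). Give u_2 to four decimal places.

u_2 = (-1.5263, -2.5263, -0.8947, -0.4737)

e_1 = v_1/‖v_1‖ = (1, 1, -4, -1)/4.3589 = (0.2294, 0.2294, -0.9177, -0.2294).
r_{12} = e_1·v_2 = 2.2942.
u_2 = v_2 − 2.2942·e_1 = (-1.5263, -2.5263, -0.8947, -0.4737).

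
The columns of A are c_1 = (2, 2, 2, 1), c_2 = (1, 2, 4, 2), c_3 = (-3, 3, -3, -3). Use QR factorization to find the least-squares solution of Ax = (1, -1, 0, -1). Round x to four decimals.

x = (0.3738, -0.4709, -0.1861)

e_1 = c_1/‖c_1‖ = (2, 2, 2, 1)/3.6056 = (0.5547, 0.5547, 0.5547, 0.2774).
r_{12} = e_1·c_2 = 4.4376.
u_2 = c_2 − 4.4376·e_1 = (-1.4615, -0.4615, 1.5385, 0.7692).
‖u_2‖ = 2.3038, so e_2 = (-0.6344, -0.2003, 0.6678, 0.3339).
r_{13} = e_1·c_3 = -2.4962; r_{23} = e_2·c_3 = -1.7028.
u_3 = c_3 + 2.4962·e_1 + 1.7028·e_2 = (-2.6957, 4.0435, -0.4783, -1.7391).
‖u_3‖ = 5.1836, so e_3 = (-0.5200, 0.7801, -0.0923, -0.3355).
Qᵀb = (-0.2774, -0.7679, -0.9646).
Back-substitute: x_3 = -0.9646/5.1836 = -0.1861.
x_2 = (-0.7679 + 1.7028·(-0.1861))/2.3038 = -0.4709.
x_1 = (-0.2774 − 4.4376·(-0.4709) + 2.4962·(-0.1861))/3.6056 = 0.3738.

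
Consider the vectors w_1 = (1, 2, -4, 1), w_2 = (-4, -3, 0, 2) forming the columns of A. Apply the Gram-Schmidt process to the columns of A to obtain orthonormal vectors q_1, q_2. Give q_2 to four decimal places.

q_1 = w_1/‖w_1‖ = (1, 2, -4, 1)/4.6904 = (0.2132, 0.4264, -0.8528, 0.2132).
r_{12} = q_1·w_2 = -1.7056.
u_2 = w_2 + 1.7056·q_1 = (-3.6364, -2.2727, -1.4545, 2.3636).
‖u_2‖ = 5.1079, so q_2 = (-0.7119, -0.4449, -0.2848, 0.4627).

q_2 = (-0.7119, -0.4449, -0.2848, 0.4627)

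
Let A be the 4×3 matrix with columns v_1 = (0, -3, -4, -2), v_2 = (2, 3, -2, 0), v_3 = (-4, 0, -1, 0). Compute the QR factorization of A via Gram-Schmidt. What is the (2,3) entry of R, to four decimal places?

v_1 = (0, -3, -4, -2); ‖v_1‖ = 5.3852, so q_1 = (0.0000, -0.5571, -0.7428, -0.3714).
q_1·v_2 = 0.0000·2 + (-0.5571)·3 + (-0.7428)·(-2) + (-0.3714)·0 = -0.1857.
u_2 = v_2 + 0.1857·q_1 = (2.0000, 2.8966, -2.1379, -0.0690).
‖u_2‖ = 4.1189, so q_2 = (0.4856, 0.7032, -0.5191, -0.0167).
r_{23} = q_2·v_3 = -1.4232.

r_{23} = -1.4232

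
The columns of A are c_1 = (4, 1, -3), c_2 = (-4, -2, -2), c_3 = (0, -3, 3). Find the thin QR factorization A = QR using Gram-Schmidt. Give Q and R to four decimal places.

Q = [[0.7845, -0.5013, 0.3651], [0.1961, -0.3581, -0.9129], [-0.5883, -0.7877, 0.1826]], R = [[5.0990, -2.3534, -2.3534], [0.0000, 4.2967, -1.2890], [0.0000, 0.0000, 3.2863]]

c_1 = (4, 1, -3); ‖c_1‖ = 5.0990, so q_1 = (0.7845, 0.1961, -0.5883).
q_1·c_2 = 0.7845·(-4) + 0.1961·(-2) + (-0.5883)·(-2) = -2.3534.
u_2 = c_2 + 2.3534·q_1 = (-2.1538, -1.5385, -3.3846).
‖u_2‖ = 4.2967, so q_2 = (-0.5013, -0.3581, -0.7877).
q_1·c_3 = 0.7845·0 + 0.1961·(-3) + (-0.5883)·3 = -2.3534; q_2·c_3 = (-0.5013)·0 + (-0.3581)·(-3) + (-0.7877)·3 = -1.2890.
u_3 = c_3 + 2.3534·q_1 + 1.2890·q_2 = (1.2000, -3.0000, 0.6000).
‖u_3‖ = 3.2863, so q_3 = (0.3651, -0.9129, 0.1826).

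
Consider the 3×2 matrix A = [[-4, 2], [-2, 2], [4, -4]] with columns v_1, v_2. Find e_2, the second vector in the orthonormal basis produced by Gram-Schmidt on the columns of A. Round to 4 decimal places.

e_2 = (-0.7454, 0.2981, -0.5963)

v_1 = (-4, -2, 4); ‖v_1‖ = 6.0000, so e_1 = (-0.6667, -0.3333, 0.6667).
e_1·v_2 = (-0.6667)·2 + (-0.3333)·2 + 0.6667·(-4) = -4.6667.
u_2 = v_2 + 4.6667·e_1 = (-1.1111, 0.4444, -0.8889).
‖u_2‖ = 1.4907, so e_2 = (-0.7454, 0.2981, -0.5963).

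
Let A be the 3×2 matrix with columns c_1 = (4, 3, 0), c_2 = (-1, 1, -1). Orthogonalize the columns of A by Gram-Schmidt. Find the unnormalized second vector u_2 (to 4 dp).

e_1 = c_1/‖c_1‖ = (4, 3, 0)/5.0000 = (0.8000, 0.6000, 0.0000).
r_{12} = e_1·c_2 = -0.2000.
u_2 = c_2 + 0.2000·e_1 = (-0.8400, 1.1200, -1.0000).

u_2 = (-0.8400, 1.1200, -1.0000)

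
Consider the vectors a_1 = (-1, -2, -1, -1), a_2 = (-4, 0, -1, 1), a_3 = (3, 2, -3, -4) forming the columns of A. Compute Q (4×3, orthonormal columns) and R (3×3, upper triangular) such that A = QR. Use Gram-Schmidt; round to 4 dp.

a_1 = (-1, -2, -1, -1); ‖a_1‖ = 2.6458, so q_1 = (-0.3780, -0.7559, -0.3780, -0.3780).
q_1·a_2 = (-0.3780)·(-4) + (-0.7559)·0 + (-0.3780)·(-1) + (-0.3780)·1 = 1.5119.
u_2 = a_2 − 1.5119·q_1 = (-3.4286, 1.1429, -0.4286, 1.5714).
‖u_2‖ = 3.9641, so q_2 = (-0.8649, 0.2883, -0.1081, 0.3964).
q_1·a_3 = (-0.3780)·3 + (-0.7559)·2 + (-0.3780)·(-3) + (-0.3780)·(-4) = 0.0000; q_2·a_3 = (-0.8649)·3 + 0.2883·2 + (-0.1081)·(-3) + 0.3964·(-4) = -3.2794.
u_3 = a_3 + 0.0000·q_1 + 3.2794·q_2 = (0.1636, 2.9455, -3.3545, -2.7000).
‖u_3‖ = 5.2197, so q_3 = (0.0313, 0.5643, -0.6427, -0.5173).

Q = [[-0.3780, -0.8649, 0.0313], [-0.7559, 0.2883, 0.5643], [-0.3780, -0.1081, -0.6427], [-0.3780, 0.3964, -0.5173]], R = [[2.6458, 1.5119, 0.0000], [0.0000, 3.9641, -3.2794], [0.0000, 0.0000, 5.2197]]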